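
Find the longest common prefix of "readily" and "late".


Word 1: "readily"
Word 2: "late"
Comparing from start:
  Pos 0: 'r' != 'l' (stop)
LCP = "" (length 0)


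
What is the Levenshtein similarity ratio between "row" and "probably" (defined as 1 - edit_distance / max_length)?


Word 1: "row" (length 3)
Word 2: "probably" (length 8)
One optimal edit sequence:
  1. insert 'p'  (+1)
  2. keep 'r'
  3. keep 'o'
  4. insert 'b'  (+1)
  5. insert 'a'  (+1)
  6. insert 'b'  (+1)
  7. insert 'l'  (+1)
  8. substitute 'w' -> 'y'  (+1)
Edit distance = 6
Max length = max(3, 8) = 8
Similarity = 1 - 6/8
= 0.2500


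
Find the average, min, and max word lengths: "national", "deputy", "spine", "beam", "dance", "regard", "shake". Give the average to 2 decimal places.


Lengths: "national"=8, "deputy"=6, "spine"=5, "beam"=4, "dance"=5, "regard"=6, "shake"=5
Sum = 39, Count = 7
Average = 39/7 = 5.57
= avg=5.57, min=4, max=8


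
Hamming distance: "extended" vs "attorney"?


Comparing character by character (same length = 8):
  Pos 0: 'e' vs 'a' !=
  Pos 1: 'x' vs 't' !=
  Pos 2: 't' vs 't' =
  Pos 3: 'e' vs 'o' !=
  Pos 4: 'n' vs 'r' !=
  Pos 5: 'd' vs 'n' !=
  Pos 6: 'e' vs 'e' =
  Pos 7: 'd' vs 'y' !=
Hamming distance = 6


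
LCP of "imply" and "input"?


Word 1: "imply"
Word 2: "input"
Comparing from start:
  Pos 0: 'i' == 'i'
  Pos 1: 'm' != 'n' (stop)
LCP = "i" (length 1)


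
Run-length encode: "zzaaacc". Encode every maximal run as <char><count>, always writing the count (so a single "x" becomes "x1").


String: "zzaaacc"
Scanning for consecutive runs:
  'z' x 2
  'a' x 3
  'c' x 2
RLE = "z2a3c2"


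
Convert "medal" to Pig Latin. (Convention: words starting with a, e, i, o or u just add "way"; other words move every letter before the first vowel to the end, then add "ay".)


Word: "medal"
Starts with consonant(s) → move to end, add 'ay'
Consonant cluster: "m"
Pig Latin = "edalmay"


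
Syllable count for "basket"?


Word: "basket"
Syllable breakdown: bas-ket
Counting: 2 parts
= 2 syllables


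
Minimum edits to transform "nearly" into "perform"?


Word 1: "nearly" (length 6)
Word 2: "perform" (length 7)
One optimal edit sequence (insert/delete/substitute each cost 1):
  1. substitute 'n' -> 'p'  (+1)
  2. keep 'e'
  3. insert 'r'  (+1)
  4. substitute 'a' -> 'f'  (+1)
  5. substitute 'r' -> 'o'  (+1)
  6. substitute 'l' -> 'r'  (+1)
  7. substitute 'y' -> 'm'  (+1)
Total edit operations: 6
Edit distance = 6


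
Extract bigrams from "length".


Word: "length" (length 6)
Number of bigrams = 6 - 2 + 1 = 5
  Position 0: "le"
  Position 1: "en"
  Position 2: "ng"
  Position 3: "gt"
  Position 4: "th"
Bigrams = "le", "en", "ng", "gt", "th"


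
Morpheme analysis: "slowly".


Word: "slowly"
Morphemes: slow + -ly
Each morpheme carries meaning
= 2 morphemes


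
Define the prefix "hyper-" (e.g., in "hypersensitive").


Prefix: hyper-
As in: hypersensitive -> hyper- + sensitive
Meaning = over / excessive


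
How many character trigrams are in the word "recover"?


Word: "recover" (length 7)
Number of 3-grams = length - 3 + 1 = 7 - 3 + 1
= 5


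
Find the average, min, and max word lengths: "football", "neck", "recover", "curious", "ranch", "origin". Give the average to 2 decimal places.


Lengths: "football"=8, "neck"=4, "recover"=7, "curious"=7, "ranch"=5, "origin"=6
Sum = 37, Count = 6
Average = 37/6 = 6.17
= avg=6.17, min=4, max=8


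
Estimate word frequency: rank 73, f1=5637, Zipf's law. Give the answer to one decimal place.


Zipf's law: f(r) = f(1) / r
f(1) = 5637
f(73) = 5637 / 73
= 77.2 occurrences


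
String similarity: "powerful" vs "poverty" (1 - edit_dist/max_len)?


Word 1: "powerful" (length 8)
Word 2: "poverty" (length 7)
One optimal edit sequence:
  1. keep 'p'
  2. keep 'o'
  3. substitute 'w' -> 'v'  (+1)
  4. keep 'e'
  5. keep 'r'
  6. delete 'f'  (+1)
  7. substitute 'u' -> 't'  (+1)
  8. substitute 'l' -> 'y'  (+1)
Edit distance = 4
Max length = max(8, 7) = 8
Similarity = 1 - 4/8
= 0.5000


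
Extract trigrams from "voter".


Word: "voter" (length 5)
Number of trigrams = 5 - 3 + 1 = 3
  Position 0: "vot"
  Position 1: "ote"
  Position 2: "ter"
Trigrams = "vot", "ote", "ter"


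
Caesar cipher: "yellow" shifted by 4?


Word: "yellow"
Shift: 4
Each letter → (letter + shift) mod 26:
  'y' (24) + 4 = 2 → 'c'
  'e' (4) + 4 = 8 → 'i'
  'l' (11) + 4 = 15 → 'p'
  'l' (11) + 4 = 15 → 'p'
  'o' (14) + 4 = 18 → 's'
  'w' (22) + 4 = 0 → 'a'
Result = "cippsa"


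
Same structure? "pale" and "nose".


Pattern of "pale": [0, 1, 2, 3]
Pattern of "nose": [0, 1, 2, 3]
Patterns match
Same pattern = Yes


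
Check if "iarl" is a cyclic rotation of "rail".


Word: "rail", Candidate: "iarl"
Method: check if candidate is substring of word+word
"railrail" contains "iarl"? No
Is rotation = No


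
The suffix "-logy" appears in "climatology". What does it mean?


Suffix: -logy
As in: climatology -> climate + -logy, with a spelling change
Meaning = study of


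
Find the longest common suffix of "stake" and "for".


Word 1: "stake"
Word 2: "for"
Comparing from end:
  Pos -1: 'e' != 'r' (stop)
LCS = "" (length 0)


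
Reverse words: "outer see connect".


Original: "outer see connect"
Words (1..n): outer | see | connect
Reversed (n..1): connect | see | outer
Result = "connect see outer"


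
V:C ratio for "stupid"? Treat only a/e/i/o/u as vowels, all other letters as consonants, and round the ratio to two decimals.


Word: "stupid"
Vowels (a,e,i,o,u): 2
Consonants: 4
Ratio = 2/4
= 0.50


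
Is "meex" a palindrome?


Word: "meex"
Reversed: "xeem"
Forward == Backward? meex != xeem
Palindrome = No


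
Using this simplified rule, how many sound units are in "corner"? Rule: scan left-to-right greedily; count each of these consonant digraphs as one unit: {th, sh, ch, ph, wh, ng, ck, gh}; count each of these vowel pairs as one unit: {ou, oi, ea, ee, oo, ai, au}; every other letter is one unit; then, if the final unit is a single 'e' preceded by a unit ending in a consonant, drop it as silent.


Word: "corner" (6 letters)
Left-to-right scan:
  [1] 'c' (letter)
  [2] 'o' (letter)
  [3] 'r' (letter)
  [4] 'n' (letter)
  [5] 'e' (letter)
  [6] 'r' (letter)
Units from scan: 6
Sound units = 6 units


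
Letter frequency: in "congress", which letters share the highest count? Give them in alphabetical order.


Word: "congress"
Letter counts:
  'c': 1
  'e': 1
  'g': 1
  'n': 1
  'o': 1
  'r': 1
  's': 2
Maximum count = 2
Most frequent = 's' (2 times each)


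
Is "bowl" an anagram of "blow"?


Word 1: "blow" → sorted: blow
Word 2: "bowl" → sorted: blow
Same letters? blow == blow
Anagram = Yes


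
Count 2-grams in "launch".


Word: "launch" (length 6)
Number of 2-grams = length - 2 + 1 = 6 - 2 + 1
= 5


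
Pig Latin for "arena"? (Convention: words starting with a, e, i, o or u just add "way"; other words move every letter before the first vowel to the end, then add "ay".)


Word: "arena"
Starts with vowel → add 'way'
Pig Latin = "arenaway"


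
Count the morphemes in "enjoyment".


Word: "enjoyment"
Morphemes: en- + joy + -ment
Each morpheme carries meaning
= 3 morphemes


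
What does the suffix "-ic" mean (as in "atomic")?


Suffix: -ic
Example: atomic (atom + -ic)
Meaning = relating to


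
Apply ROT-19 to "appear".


Word: "appear"
Shift: 19
Each letter → (letter + shift) mod 26:
  'a' (0) + 19 = 19 → 't'
  'p' (15) + 19 = 8 → 'i'
  'p' (15) + 19 = 8 → 'i'
  'e' (4) + 19 = 23 → 'x'
  'a' (0) + 19 = 19 → 't'
  'r' (17) + 19 = 10 → 'k'
Result = "tiixtk"


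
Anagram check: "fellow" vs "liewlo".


Word 1: "fellow" → sorted: efllow
Word 2: "liewlo" → sorted: eillow
Same letters? efllow != eillow
Anagram = No


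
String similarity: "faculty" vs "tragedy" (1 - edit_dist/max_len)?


Word 1: "faculty" (length 7)
Word 2: "tragedy" (length 7)
One optimal edit sequence:
  1. substitute 'f' -> 't'  (+1)
  2. substitute 'a' -> 'r'  (+1)
  3. substitute 'c' -> 'a'  (+1)
  4. substitute 'u' -> 'g'  (+1)
  5. substitute 'l' -> 'e'  (+1)
  6. substitute 't' -> 'd'  (+1)
  7. keep 'y'
Edit distance = 6
Max length = max(7, 7) = 7
Similarity = 1 - 6/7
= 0.1429


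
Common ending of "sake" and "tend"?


Word 1: "sake"
Word 2: "tend"
Comparing from end:
  Pos -1: 'e' != 'd' (stop)
LCS = "" (length 0)


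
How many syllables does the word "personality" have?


Word: "personality"
Syllable breakdown: per · son · al · i · ty
Counting: 5 parts
= 5 syllables


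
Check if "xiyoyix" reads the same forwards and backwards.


Word: "xiyoyix"
Reversed: "xiyoyix"
Forward == Backward? xiyoyix == xiyoyix
Palindrome = Yes


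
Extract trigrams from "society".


Word: "society" (length 7)
Number of trigrams = 7 - 3 + 1 = 5
  Position 0: "soc"
  Position 1: "oci"
  Position 2: "cie"
  Position 3: "iet"
  Position 4: "ety"
Trigrams = "soc", "oci", "cie", "iet", "ety"


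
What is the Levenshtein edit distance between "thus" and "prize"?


Word 1: "thus" (length 4)
Word 2: "prize" (length 5)
One optimal edit sequence (insert/delete/substitute each cost 1):
  1. insert 'p'  (+1)
  2. substitute 't' -> 'r'  (+1)
  3. substitute 'h' -> 'i'  (+1)
  4. substitute 'u' -> 'z'  (+1)
  5. substitute 's' -> 'e'  (+1)
Total edit operations: 5
Edit distance = 5


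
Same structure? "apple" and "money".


Pattern of "apple": [0, 1, 1, 2, 3]
Pattern of "money": [0, 1, 2, 3, 4]
Patterns do not match
Same pattern = No


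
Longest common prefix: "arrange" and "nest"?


Word 1: "arrange"
Word 2: "nest"
Comparing from start:
  Pos 0: 'a' != 'n' (stop)
LCP = "" (length 0)


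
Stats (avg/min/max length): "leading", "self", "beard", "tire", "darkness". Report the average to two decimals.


Lengths: "leading"=7, "self"=4, "beard"=5, "tire"=4, "darkness"=8
Sum = 28, Count = 5
Average = 28/5 = 5.60
= avg=5.60, min=4, max=8


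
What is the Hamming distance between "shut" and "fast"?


Comparing character by character (same length = 4):
  Pos 0: 's' vs 'f' !=
  Pos 1: 'h' vs 'a' !=
  Pos 2: 'u' vs 's' !=
  Pos 3: 't' vs 't' =
Hamming distance = 3


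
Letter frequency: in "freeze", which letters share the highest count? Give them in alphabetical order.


Word: "freeze"
Letter counts:
  'e': 3
  'f': 1
  'r': 1
  'z': 1
Maximum count = 3
Most frequent = 'e' (3 times each)


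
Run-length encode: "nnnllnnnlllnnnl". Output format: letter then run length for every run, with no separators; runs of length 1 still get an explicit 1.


String: "nnnllnnnlllnnnl"
Scanning for consecutive runs:
  'n' x 3
  'l' x 2
  'n' x 3
  'l' x 3
  'n' x 3
  'l' x 1
RLE = "n3l2n3l3n3l1"


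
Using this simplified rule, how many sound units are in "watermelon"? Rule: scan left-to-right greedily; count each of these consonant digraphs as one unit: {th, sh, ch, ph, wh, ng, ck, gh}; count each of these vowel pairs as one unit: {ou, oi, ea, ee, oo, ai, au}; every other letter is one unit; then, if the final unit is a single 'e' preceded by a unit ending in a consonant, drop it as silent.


Word: "watermelon" (10 letters)
Left-to-right scan:
  1. 'w' (letter)
  2. 'a' (letter)
  3. 't' (letter)
  4. 'e' (letter)
  5. 'r' (letter)
  6. 'm' (letter)
  7. 'e' (letter)
  8. 'l' (letter)
  9. 'o' (letter)
  10. 'n' (letter)
Units from scan: 10
Sound units = 10 units


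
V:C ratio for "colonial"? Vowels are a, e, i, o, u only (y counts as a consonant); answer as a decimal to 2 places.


Word: "colonial"
Vowels (a,e,i,o,u): 4
Consonants: 4
Ratio = 4/4
= 1.00


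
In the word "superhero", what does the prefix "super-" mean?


Prefix: super-
Example: superhero (super- + hero)
Meaning = above / beyond


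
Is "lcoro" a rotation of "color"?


Word: "color", Candidate: "lcoro"
Method: check if candidate is substring of word+word
"colorcolor" contains "lcoro"? No
Is rotation = No


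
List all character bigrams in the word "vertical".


Word: "vertical" (length 8)
Number of bigrams = 8 - 2 + 1 = 7
  Position 0: "ve"
  Position 1: "er"
  Position 2: "rt"
  Position 3: "ti"
  Position 4: "ic"
  Position 5: "ca"
  Position 6: "al"
Bigrams = "ve", "er", "rt", "ti", "ic", "ca", "al"


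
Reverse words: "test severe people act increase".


Original: "test severe people act increase"
Words (1..n): test | severe | people | act | increase
Reversed (n..1): increase | act | people | severe | test
Result = "increase act people severe test"


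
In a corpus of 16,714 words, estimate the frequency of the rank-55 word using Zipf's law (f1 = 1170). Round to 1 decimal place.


Zipf's law: f(r) = f(1) / r
f(1) = 1170
f(55) = 1170 / 55
= 21.3 occurrences


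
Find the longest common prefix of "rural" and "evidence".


Word 1: "rural"
Word 2: "evidence"
Comparing from start:
  Pos 0: 'r' != 'e' (stop)
LCP = "" (length 0)


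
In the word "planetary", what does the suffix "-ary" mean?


Suffix: -ary
Example: planetary (planet + -ary)
Meaning = relating to


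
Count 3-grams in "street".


Word: "street" (length 6)
Number of 3-grams = length - 3 + 1 = 6 - 3 + 1
= 4


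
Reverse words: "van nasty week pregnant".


Original: "van nasty week pregnant"
Words (1..n): van | nasty | week | pregnant
Reversed (n..1): pregnant | week | nasty | van
Result = "pregnant week nasty van"


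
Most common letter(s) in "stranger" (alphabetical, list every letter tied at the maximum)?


Word: "stranger"
Letter counts:
  'a': 1
  'e': 1
  'g': 1
  'n': 1
  'r': 2
  's': 1
  't': 1
Maximum count = 2
Most frequent = 'r' (2 times each)


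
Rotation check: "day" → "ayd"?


Word: "day", Candidate: "ayd"
Method: check if candidate is substring of word+word
"dayday" contains "ayd"? Yes
Is rotation = Yes


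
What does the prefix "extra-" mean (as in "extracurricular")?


Prefix: extra-
Example: extracurricular (extra- + curricular)
Meaning = beyond


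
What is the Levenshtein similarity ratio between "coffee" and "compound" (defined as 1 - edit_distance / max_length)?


Word 1: "coffee" (length 6)
Word 2: "compound" (length 8)
One optimal edit sequence:
  1. keep 'c'
  2. keep 'o'
  3. insert 'm'  (+1)
  4. insert 'p'  (+1)
  5. substitute 'f' -> 'o'  (+1)
  6. substitute 'f' -> 'u'  (+1)
  7. substitute 'e' -> 'n'  (+1)
  8. substitute 'e' -> 'd'  (+1)
Edit distance = 6
Max length = max(6, 8) = 8
Similarity = 1 - 6/8
= 0.2500


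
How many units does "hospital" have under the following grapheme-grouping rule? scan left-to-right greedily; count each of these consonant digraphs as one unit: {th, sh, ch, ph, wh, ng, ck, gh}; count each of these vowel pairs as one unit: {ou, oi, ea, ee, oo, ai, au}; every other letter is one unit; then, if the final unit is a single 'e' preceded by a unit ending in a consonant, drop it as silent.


Word: "hospital" (8 letters)
Left-to-right scan:
  1. 'h' (letter)
  2. 'o' (letter)
  3. 's' (letter)
  4. 'p' (letter)
  5. 'i' (letter)
  6. 't' (letter)
  7. 'a' (letter)
  8. 'l' (letter)
Units from scan: 8
Sound units = 8 units


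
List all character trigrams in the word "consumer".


Word: "consumer" (length 8)
Number of trigrams = 8 - 3 + 1 = 6
  Position 0: "con"
  Position 1: "ons"
  Position 2: "nsu"
  Position 3: "sum"
  Position 4: "ume"
  Position 5: "mer"
Trigrams = "con", "ons", "nsu", "sum", "ume", "mer"


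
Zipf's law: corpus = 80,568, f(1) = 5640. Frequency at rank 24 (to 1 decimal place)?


Zipf's law: f(r) = f(1) / r
f(1) = 5640
f(24) = 5640 / 24
= 235.0 occurrences


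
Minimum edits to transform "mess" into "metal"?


Word 1: "mess" (length 4)
Word 2: "metal" (length 5)
One optimal edit sequence (insert/delete/substitute each cost 1):
  1. keep 'm'
  2. keep 'e'
  3. insert 't'  (+1)
  4. substitute 's' -> 'a'  (+1)
  5. substitute 's' -> 'l'  (+1)
Total edit operations: 3
Edit distance = 3


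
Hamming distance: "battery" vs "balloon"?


Comparing character by character (same length = 7):
  Pos 0: 'b' vs 'b' =
  Pos 1: 'a' vs 'a' =
  Pos 2: 't' vs 'l' !=
  Pos 3: 't' vs 'l' !=
  Pos 4: 'e' vs 'o' !=
  Pos 5: 'r' vs 'o' !=
  Pos 6: 'y' vs 'n' !=
Hamming distance = 5


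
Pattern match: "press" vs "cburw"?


Pattern of "press": [0, 1, 2, 3, 3]
Pattern of "cburw": [0, 1, 2, 3, 4]
Patterns do not match
Same pattern = No


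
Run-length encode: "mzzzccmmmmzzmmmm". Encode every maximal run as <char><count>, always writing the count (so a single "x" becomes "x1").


String: "mzzzccmmmmzzmmmm"
Scanning for consecutive runs:
  'm' x 1
  'z' x 3
  'c' x 2
  'm' x 4
  'z' x 2
  'm' x 4
RLE = "m1z3c2m4z2m4"


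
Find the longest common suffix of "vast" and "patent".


Word 1: "vast"
Word 2: "patent"
Comparing from end:
  Pos -1: 't' == 't'
  Pos -2: 's' != 'n' (stop)
LCS = "t" (length 1)


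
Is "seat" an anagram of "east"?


Word 1: "east" → sorted: aest
Word 2: "seat" → sorted: aest
Same letters? aest == aest
Anagram = Yes


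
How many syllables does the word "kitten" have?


Word: "kitten"
Syllable breakdown: kit | ten
Counting: 2 parts
= 2 syllables


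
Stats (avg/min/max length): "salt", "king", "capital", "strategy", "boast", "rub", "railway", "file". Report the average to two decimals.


Lengths: "salt"=4, "king"=4, "capital"=7, "strategy"=8, "boast"=5, "rub"=3, "railway"=7, "file"=4
Sum = 42, Count = 8
Average = 42/8 = 5.25
= avg=5.25, min=3, max=8


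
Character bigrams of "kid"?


Word: "kid" (length 3)
Number of bigrams = 3 - 2 + 1 = 2
  Position 0: "ki"
  Position 1: "id"
Bigrams = "ki", "id"


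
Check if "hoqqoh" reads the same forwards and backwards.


Word: "hoqqoh"
Reversed: "hoqqoh"
Forward == Backward? hoqqoh == hoqqoh
Palindrome = Yes


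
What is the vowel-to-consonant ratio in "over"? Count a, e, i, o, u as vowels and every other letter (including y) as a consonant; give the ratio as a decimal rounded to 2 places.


Word: "over"
Vowels (a,e,i,o,u): 2
Consonants: 2
Ratio = 2/2
= 1.00


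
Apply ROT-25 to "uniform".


Word: "uniform"
Shift: 25
Each letter → (letter + shift) mod 26:
  'u' (20) + 25 = 19 → 't'
  'n' (13) + 25 = 12 → 'm'
  'i' (8) + 25 = 7 → 'h'
  'f' (5) + 25 = 4 → 'e'
  'o' (14) + 25 = 13 → 'n'
  'r' (17) + 25 = 16 → 'q'
  'm' (12) + 25 = 11 → 'l'
Result = "tmhenql"


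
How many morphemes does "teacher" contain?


Word: "teacher"
Morphemes: teach | -er
Each morpheme carries meaning
= 2 morphemes


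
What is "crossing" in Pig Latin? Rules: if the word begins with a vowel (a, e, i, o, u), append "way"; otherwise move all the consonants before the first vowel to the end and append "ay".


Word: "crossing"
Starts with consonant(s) → move to end, add 'ay'
Consonant cluster: "cr"
Pig Latin = "ossingcray"


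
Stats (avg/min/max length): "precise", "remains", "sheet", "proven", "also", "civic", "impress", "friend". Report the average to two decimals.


Lengths: "precise"=7, "remains"=7, "sheet"=5, "proven"=6, "also"=4, "civic"=5, "impress"=7, "friend"=6
Sum = 47, Count = 8
Average = 47/8 = 5.88
= avg=5.88, min=4, max=7


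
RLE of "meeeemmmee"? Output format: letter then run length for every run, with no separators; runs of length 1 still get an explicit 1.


String: "meeeemmmee"
Scanning for consecutive runs:
  'm' x 1
  'e' x 4
  'm' x 3
  'e' x 2
RLE = "m1e4m3e2"


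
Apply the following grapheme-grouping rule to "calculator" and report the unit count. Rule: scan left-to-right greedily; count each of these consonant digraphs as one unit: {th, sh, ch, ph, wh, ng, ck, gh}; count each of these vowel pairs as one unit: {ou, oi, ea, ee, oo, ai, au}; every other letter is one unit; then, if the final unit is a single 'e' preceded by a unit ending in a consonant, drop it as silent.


Word: "calculator" (10 letters)
Left-to-right scan:
  [1] 'c' (letter)
  [2] 'a' (letter)
  [3] 'l' (letter)
  [4] 'c' (letter)
  [5] 'u' (letter)
  [6] 'l' (letter)
  [7] 'a' (letter)
  [8] 't' (letter)
  [9] 'o' (letter)
  [10] 'r' (letter)
Units from scan: 10
Sound units = 10 units


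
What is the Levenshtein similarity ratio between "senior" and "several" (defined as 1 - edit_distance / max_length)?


Word 1: "senior" (length 6)
Word 2: "several" (length 7)
One optimal edit sequence:
  1. keep 's'
  2. keep 'e'
  3. insert 'v'  (+1)
  4. substitute 'n' -> 'e'  (+1)
  5. substitute 'i' -> 'r'  (+1)
  6. substitute 'o' -> 'a'  (+1)
  7. substitute 'r' -> 'l'  (+1)
Edit distance = 5
Max length = max(6, 7) = 7
Similarity = 1 - 5/7
= 0.2857


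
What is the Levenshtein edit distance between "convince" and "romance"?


Word 1: "convince" (length 8)
Word 2: "romance" (length 7)
One optimal edit sequence (insert/delete/substitute each cost 1):
  1. substitute 'c' -> 'r'  (+1)
  2. keep 'o'
  3. delete 'n'  (+1)
  4. substitute 'v' -> 'm'  (+1)
  5. substitute 'i' -> 'a'  (+1)
  6. keep 'n'
  7. keep 'c'
  8. keep 'e'
Total edit operations: 4
Edit distance = 4


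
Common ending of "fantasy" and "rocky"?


Word 1: "fantasy"
Word 2: "rocky"
Comparing from end:
  Pos -1: 'y' == 'y'
  Pos -2: 's' != 'k' (stop)
LCS = "y" (length 1)


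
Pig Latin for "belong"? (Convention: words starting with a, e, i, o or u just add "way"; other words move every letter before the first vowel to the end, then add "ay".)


Word: "belong"
Starts with consonant(s) → move to end, add 'ay'
Consonant cluster: "b"
Pig Latin = "elongbay"


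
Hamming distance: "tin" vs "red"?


Comparing character by character (same length = 3):
  Pos 0: 't' vs 'r' !=
  Pos 1: 'i' vs 'e' !=
  Pos 2: 'n' vs 'd' !=
Hamming distance = 3


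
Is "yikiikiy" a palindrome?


Word: "yikiikiy"
Reversed: "yikiikiy"
Forward == Backward? yikiikiy == yikiikiy
Palindrome = Yes


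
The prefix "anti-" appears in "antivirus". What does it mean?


Prefix: anti-
As in: antivirus -> anti- + virus
Meaning = against


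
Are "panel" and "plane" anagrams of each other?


Word 1: "panel" → sorted: aelnp
Word 2: "plane" → sorted: aelnp
Same letters? aelnp == aelnp
Anagram = Yes


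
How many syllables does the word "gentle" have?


Word: "gentle"
Syllable breakdown: gen / tle
Counting: 2 parts
= 2 syllables


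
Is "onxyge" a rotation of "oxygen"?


Word: "oxygen", Candidate: "onxyge"
Method: check if candidate is substring of word+word
"oxygenoxygen" contains "onxyge"? No
Is rotation = No


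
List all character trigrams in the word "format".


Word: "format" (length 6)
Number of trigrams = 6 - 3 + 1 = 4
  Position 0: "for"
  Position 1: "orm"
  Position 2: "rma"
  Position 3: "mat"
Trigrams = "for", "orm", "rma", "mat"


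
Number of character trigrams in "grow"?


Word: "grow" (length 4)
Number of 3-grams = length - 3 + 1 = 4 - 3 + 1
= 2


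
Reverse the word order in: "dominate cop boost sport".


Original: "dominate cop boost sport"
Words (1..n): dominate | cop | boost | sport
Reversed (n..1): sport | boost | cop | dominate
Result = "sport boost cop dominate"


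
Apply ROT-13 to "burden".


Word: "burden"
Shift: 13
Each letter → (letter + shift) mod 26:
  'b' (1) + 13 = 14 → 'o'
  'u' (20) + 13 = 7 → 'h'
  'r' (17) + 13 = 4 → 'e'
  'd' (3) + 13 = 16 → 'q'
  'e' (4) + 13 = 17 → 'r'
  'n' (13) + 13 = 0 → 'a'
Result = "oheqra"


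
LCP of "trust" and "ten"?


Word 1: "trust"
Word 2: "ten"
Comparing from start:
  Pos 0: 't' == 't'
  Pos 1: 'r' != 'e' (stop)
LCP = "t" (length 1)


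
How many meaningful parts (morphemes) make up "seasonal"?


Word: "seasonal"
Morphemes: season | -al
Each morpheme carries meaning
= 2 morphemes


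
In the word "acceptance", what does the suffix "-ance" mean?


Suffix: -ance
Example: acceptance = accept + -ance
Meaning = state of


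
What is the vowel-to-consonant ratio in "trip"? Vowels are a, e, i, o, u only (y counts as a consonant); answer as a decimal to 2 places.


Word: "trip"
Vowels (a,e,i,o,u): 1
Consonants: 3
Ratio = 1/3
= 0.33


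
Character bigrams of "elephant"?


Word: "elephant" (length 8)
Number of bigrams = 8 - 2 + 1 = 7
  Position 0: "el"
  Position 1: "le"
  Position 2: "ep"
  Position 3: "ph"
  Position 4: "ha"
  Position 5: "an"
  Position 6: "nt"
Bigrams = "el", "le", "ep", "ph", "ha", "an", "nt"


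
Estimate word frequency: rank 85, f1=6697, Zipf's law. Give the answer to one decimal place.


Zipf's law: f(r) = f(1) / r
f(1) = 6697
f(85) = 6697 / 85
= 78.8 occurrences


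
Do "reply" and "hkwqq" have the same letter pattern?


Pattern of "reply": [0, 1, 2, 3, 4]
Pattern of "hkwqq": [0, 1, 2, 3, 3]
Patterns do not match
Same pattern = No


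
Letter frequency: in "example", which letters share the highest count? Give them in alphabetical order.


Word: "example"
Letter counts:
  'a': 1
  'e': 2
  'l': 1
  'm': 1
  'p': 1
  'x': 1
Maximum count = 2
Most frequent = 'e' (2 times each)


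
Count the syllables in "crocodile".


Word: "crocodile"
Syllable breakdown: croc | o | dile
Counting: 3 parts
= 3 syllables


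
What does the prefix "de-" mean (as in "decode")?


Prefix: de-
Example: decode = de- + code
Meaning = remove / reverse


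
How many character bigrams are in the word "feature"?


Word: "feature" (length 7)
Number of 2-grams = length - 2 + 1 = 7 - 2 + 1
= 6


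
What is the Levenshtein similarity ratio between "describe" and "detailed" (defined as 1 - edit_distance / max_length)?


Word 1: "describe" (length 8)
Word 2: "detailed" (length 8)
One optimal edit sequence:
  1. keep 'd'
  2. keep 'e'
  3. delete 's'  (+1)
  4. substitute 'c' -> 't'  (+1)
  5. substitute 'r' -> 'a'  (+1)
  6. keep 'i'
  7. substitute 'b' -> 'l'  (+1)
  8. keep 'e'
  9. insert 'd'  (+1)
Edit distance = 5
Max length = max(8, 8) = 8
Similarity = 1 - 5/8
= 0.3750


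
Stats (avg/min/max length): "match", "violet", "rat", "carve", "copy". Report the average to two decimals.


Lengths: "match"=5, "violet"=6, "rat"=3, "carve"=5, "copy"=4
Sum = 23, Count = 5
Average = 23/5 = 4.60
= avg=4.60, min=3, max=6


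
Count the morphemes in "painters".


Word: "painters"
Morphemes: paint / -er / -s
Each morpheme carries meaning
= 3 morphemes


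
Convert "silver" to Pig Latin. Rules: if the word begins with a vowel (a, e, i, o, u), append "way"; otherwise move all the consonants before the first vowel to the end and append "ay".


Word: "silver"
Starts with consonant(s) → move to end, add 'ay'
Consonant cluster: "s"
Pig Latin = "ilversay"


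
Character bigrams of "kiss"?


Word: "kiss" (length 4)
Number of bigrams = 4 - 2 + 1 = 3
  Position 0: "ki"
  Position 1: "is"
  Position 2: "ss"
Bigrams = "ki", "is", "ss"


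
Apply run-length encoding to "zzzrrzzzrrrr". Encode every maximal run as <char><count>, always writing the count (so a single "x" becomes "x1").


String: "zzzrrzzzrrrr"
Scanning for consecutive runs:
  'z' x 3
  'r' x 2
  'z' x 3
  'r' x 4
RLE = "z3r2z3r4"


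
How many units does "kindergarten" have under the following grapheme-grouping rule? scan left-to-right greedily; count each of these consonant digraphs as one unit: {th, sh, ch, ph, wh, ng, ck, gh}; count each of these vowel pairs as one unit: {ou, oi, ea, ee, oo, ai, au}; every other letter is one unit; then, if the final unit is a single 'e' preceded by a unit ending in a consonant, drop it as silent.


Word: "kindergarten" (12 letters)
Left-to-right scan:
  [1] 'k' (letter)
  [2] 'i' (letter)
  [3] 'n' (letter)
  [4] 'd' (letter)
  [5] 'e' (letter)
  [6] 'r' (letter)
  [7] 'g' (letter)
  [8] 'a' (letter)
  [9] 'r' (letter)
  [10] 't' (letter)
  [11] 'e' (letter)
  [12] 'n' (letter)
Units from scan: 12
Sound units = 12 units


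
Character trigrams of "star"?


Word: "star" (length 4)
Number of trigrams = 4 - 3 + 1 = 2
  Position 0: "sta"
  Position 1: "tar"
Trigrams = "sta", "tar"


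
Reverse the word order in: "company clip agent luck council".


Original: "company clip agent luck council"
Words (1..n): company | clip | agent | luck | council
Reversed (n..1): council | luck | agent | clip | company
Result = "council luck agent clip company"


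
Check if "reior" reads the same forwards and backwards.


Word: "reior"
Reversed: "roier"
Forward == Backward? reior != roier
Palindrome = No


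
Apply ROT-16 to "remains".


Word: "remains"
Shift: 16
Each letter → (letter + shift) mod 26:
  'r' (17) + 16 = 7 → 'h'
  'e' (4) + 16 = 20 → 'u'
  'm' (12) + 16 = 2 → 'c'
  'a' (0) + 16 = 16 → 'q'
  'i' (8) + 16 = 24 → 'y'
  'n' (13) + 16 = 3 → 'd'
  's' (18) + 16 = 8 → 'i'
Result = "hucqydi"


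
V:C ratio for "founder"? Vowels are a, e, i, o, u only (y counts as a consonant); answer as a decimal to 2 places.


Word: "founder"
Vowels (a,e,i,o,u): 3
Consonants: 4
Ratio = 3/4
= 0.75


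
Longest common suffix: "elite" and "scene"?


Word 1: "elite"
Word 2: "scene"
Comparing from end:
  Pos -1: 'e' == 'e'
  Pos -2: 't' != 'n' (stop)
LCS = "e" (length 1)


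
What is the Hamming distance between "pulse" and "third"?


Comparing character by character (same length = 5):
  Pos 0: 'p' vs 't' !=
  Pos 1: 'u' vs 'h' !=
  Pos 2: 'l' vs 'i' !=
  Pos 3: 's' vs 'r' !=
  Pos 4: 'e' vs 'd' !=
Hamming distance = 5


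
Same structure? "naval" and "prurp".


Pattern of "naval": [0, 1, 2, 1, 3]
Pattern of "prurp": [0, 1, 2, 1, 0]
Patterns do not match
Same pattern = No


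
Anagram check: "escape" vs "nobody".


Word 1: "escape" → sorted: aceeps
Word 2: "nobody" → sorted: bdnooy
Same letters? aceeps != bdnooy
Anagram = No


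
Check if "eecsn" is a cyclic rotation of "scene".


Word: "scene", Candidate: "eecsn"
Method: check if candidate is substring of word+word
"scenescene" contains "eecsn"? No
Is rotation = No


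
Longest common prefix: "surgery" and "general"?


Word 1: "surgery"
Word 2: "general"
Comparing from start:
  Pos 0: 's' != 'g' (stop)
LCP = "" (length 0)


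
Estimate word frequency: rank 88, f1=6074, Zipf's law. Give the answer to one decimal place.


Zipf's law: f(r) = f(1) / r
f(1) = 6074
f(88) = 6074 / 88
= 69.0 occurrences


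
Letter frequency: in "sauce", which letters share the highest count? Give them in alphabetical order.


Word: "sauce"
Letter counts:
  'a': 1
  'c': 1
  'e': 1
  's': 1
  'u': 1
Maximum count = 1
Most frequent = 'a', 'c', 'e', 's', 'u' (1 time each)


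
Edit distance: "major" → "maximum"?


Word 1: "major" (length 5)
Word 2: "maximum" (length 7)
One optimal edit sequence (insert/delete/substitute each cost 1):
  1. keep 'm'
  2. keep 'a'
  3. insert 'x'  (+1)
  4. insert 'i'  (+1)
  5. substitute 'j' -> 'm'  (+1)
  6. substitute 'o' -> 'u'  (+1)
  7. substitute 'r' -> 'm'  (+1)
Total edit operations: 5
Edit distance = 5


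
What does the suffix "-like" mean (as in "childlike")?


Suffix: -like
As in: childlike -> child + -like
Meaning = resembling


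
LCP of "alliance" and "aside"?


Word 1: "alliance"
Word 2: "aside"
Comparing from start:
  Pos 0: 'a' == 'a'
  Pos 1: 'l' != 's' (stop)
LCP = "a" (length 1)


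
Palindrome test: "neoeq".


Word: "neoeq"
Reversed: "qeoen"
Forward == Backward? neoeq != qeoen
Palindrome = No


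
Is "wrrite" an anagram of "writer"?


Word 1: "writer" → sorted: eirrtw
Word 2: "wrrite" → sorted: eirrtw
Same letters? eirrtw == eirrtw
Anagram = Yes


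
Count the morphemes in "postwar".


Word: "postwar"
Morphemes: post- + war
Each morpheme carries meaning
= 2 morphemes


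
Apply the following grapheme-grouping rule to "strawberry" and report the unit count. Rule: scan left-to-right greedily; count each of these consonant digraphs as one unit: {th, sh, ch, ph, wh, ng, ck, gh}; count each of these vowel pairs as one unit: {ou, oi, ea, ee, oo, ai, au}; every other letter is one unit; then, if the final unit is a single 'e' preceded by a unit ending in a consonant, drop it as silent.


Word: "strawberry" (10 letters)
Left-to-right scan:
  1. 's' (letter)
  2. 't' (letter)
  3. 'r' (letter)
  4. 'a' (letter)
  5. 'w' (letter)
  6. 'b' (letter)
  7. 'e' (letter)
  8. 'r' (letter)
  9. 'r' (letter)
  10. 'y' (letter)
Units from scan: 10
Sound units = 10 units


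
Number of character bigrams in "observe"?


Word: "observe" (length 7)
Number of 2-grams = length - 2 + 1 = 7 - 2 + 1
= 6


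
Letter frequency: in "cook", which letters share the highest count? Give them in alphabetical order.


Word: "cook"
Letter counts:
  'c': 1
  'k': 1
  'o': 2
Maximum count = 2
Most frequent = 'o' (2 times each)


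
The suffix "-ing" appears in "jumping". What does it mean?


Suffix: -ing
Example: jumping (jump + -ing)
Meaning = present participle


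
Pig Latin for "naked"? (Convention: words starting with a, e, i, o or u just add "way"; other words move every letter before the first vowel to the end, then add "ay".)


Word: "naked"
Starts with consonant(s) → move to end, add 'ay'
Consonant cluster: "n"
Pig Latin = "akednay"


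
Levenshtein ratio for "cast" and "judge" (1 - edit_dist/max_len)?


Word 1: "cast" (length 4)
Word 2: "judge" (length 5)
One optimal edit sequence:
  1. insert 'j'  (+1)
  2. substitute 'c' -> 'u'  (+1)
  3. substitute 'a' -> 'd'  (+1)
  4. substitute 's' -> 'g'  (+1)
  5. substitute 't' -> 'e'  (+1)
Edit distance = 5
Max length = max(4, 5) = 5
Similarity = 1 - 5/5
= 0.0000


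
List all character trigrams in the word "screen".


Word: "screen" (length 6)
Number of trigrams = 6 - 3 + 1 = 4
  Position 0: "scr"
  Position 1: "cre"
  Position 2: "ree"
  Position 3: "een"
Trigrams = "scr", "cre", "ree", "een"


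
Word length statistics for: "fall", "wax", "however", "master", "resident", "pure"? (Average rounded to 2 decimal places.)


Lengths: "fall"=4, "wax"=3, "however"=7, "master"=6, "resident"=8, "pure"=4
Sum = 32, Count = 6
Average = 32/6 = 5.33
= avg=5.33, min=3, max=8


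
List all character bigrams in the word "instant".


Word: "instant" (length 7)
Number of bigrams = 7 - 2 + 1 = 6
  Position 0: "in"
  Position 1: "ns"
  Position 2: "st"
  Position 3: "ta"
  Position 4: "an"
  Position 5: "nt"
Bigrams = "in", "ns", "st", "ta", "an", "nt"


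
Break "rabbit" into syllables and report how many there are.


Word: "rabbit"
Syllable breakdown: rab · bit
Counting: 2 parts
= 2 syllables


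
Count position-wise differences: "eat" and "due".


Comparing character by character (same length = 3):
  Pos 0: 'e' vs 'd' !=
  Pos 1: 'a' vs 'u' !=
  Pos 2: 't' vs 'e' !=
Hamming distance = 3


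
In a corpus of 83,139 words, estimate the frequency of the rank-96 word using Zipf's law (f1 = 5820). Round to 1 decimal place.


Zipf's law: f(r) = f(1) / r
f(1) = 5820
f(96) = 5820 / 96
= 60.6 occurrences


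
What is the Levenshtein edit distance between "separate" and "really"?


Word 1: "separate" (length 8)
Word 2: "really" (length 6)
One optimal edit sequence (insert/delete/substitute each cost 1):
  1. substitute 's' -> 'r'  (+1)
  2. keep 'e'
  3. delete 'p'  (+1)
  4. keep 'a'
  5. delete 'r'  (+1)
  6. substitute 'a' -> 'l'  (+1)
  7. substitute 't' -> 'l'  (+1)
  8. substitute 'e' -> 'y'  (+1)
Total edit operations: 6
Edit distance = 6


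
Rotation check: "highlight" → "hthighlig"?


Word: "highlight", Candidate: "hthighlig"
Method: check if candidate is substring of word+word
"highlighthighlight" contains "hthighlig"? Yes
Is rotation = Yes


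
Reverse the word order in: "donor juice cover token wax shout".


Original: "donor juice cover token wax shout"
Words (1..n): donor | juice | cover | token | wax | shout
Reversed (n..1): shout | wax | token | cover | juice | donor
Result = "shout wax token cover juice donor"


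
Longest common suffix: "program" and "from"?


Word 1: "program"
Word 2: "from"
Comparing from end:
  Pos -1: 'm' == 'm'
  Pos -2: 'a' != 'o' (stop)
LCS = "m" (length 1)


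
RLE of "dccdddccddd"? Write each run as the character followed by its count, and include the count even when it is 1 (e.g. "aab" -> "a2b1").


String: "dccdddccddd"
Scanning for consecutive runs:
  'd' x 1
  'c' x 2
  'd' x 3
  'c' x 2
  'd' x 3
RLE = "d1c2d3c2d3"


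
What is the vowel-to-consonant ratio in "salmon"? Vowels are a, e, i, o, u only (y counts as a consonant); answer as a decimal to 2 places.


Word: "salmon"
Vowels (a,e,i,o,u): 2
Consonants: 4
Ratio = 2/4
= 0.50


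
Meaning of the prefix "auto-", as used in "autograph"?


Prefix: auto-
Example: autograph (auto- + graph)
Meaning = self


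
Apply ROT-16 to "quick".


Word: "quick"
Shift: 16
Each letter → (letter + shift) mod 26:
  'q' (16) + 16 = 6 → 'g'
  'u' (20) + 16 = 10 → 'k'
  'i' (8) + 16 = 24 → 'y'
  'c' (2) + 16 = 18 → 's'
  'k' (10) + 16 = 0 → 'a'
Result = "gkysa"


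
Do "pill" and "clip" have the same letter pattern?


Pattern of "pill": [0, 1, 2, 2]
Pattern of "clip": [0, 1, 2, 3]
Patterns do not match
Same pattern = No


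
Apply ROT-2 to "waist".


Word: "waist"
Shift: 2
Each letter → (letter + shift) mod 26:
  'w' (22) + 2 = 24 → 'y'
  'a' (0) + 2 = 2 → 'c'
  'i' (8) + 2 = 10 → 'k'
  's' (18) + 2 = 20 → 'u'
  't' (19) + 2 = 21 → 'v'
Result = "yckuv"


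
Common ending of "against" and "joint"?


Word 1: "against"
Word 2: "joint"
Comparing from end:
  Pos -1: 't' == 't'
  Pos -2: 's' != 'n' (stop)
LCS = "t" (length 1)


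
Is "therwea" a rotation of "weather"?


Word: "weather", Candidate: "therwea"
Method: check if candidate is substring of word+word
"weatherweather" contains "therwea"? Yes
Is rotation = Yes


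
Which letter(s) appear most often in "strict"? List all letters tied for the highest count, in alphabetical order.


Word: "strict"
Letter counts:
  'c': 1
  'i': 1
  'r': 1
  's': 1
  't': 2
Maximum count = 2
Most frequent = 't' (2 times each)


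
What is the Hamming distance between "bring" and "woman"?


Comparing character by character (same length = 5):
  Pos 0: 'b' vs 'w' !=
  Pos 1: 'r' vs 'o' !=
  Pos 2: 'i' vs 'm' !=
  Pos 3: 'n' vs 'a' !=
  Pos 4: 'g' vs 'n' !=
Hamming distance = 5


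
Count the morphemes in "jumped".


Word: "jumped"
Morphemes: jump | -ed
Each morpheme carries meaning
= 2 morphemes


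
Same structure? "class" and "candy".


Pattern of "class": [0, 1, 2, 3, 3]
Pattern of "candy": [0, 1, 2, 3, 4]
Patterns do not match
Same pattern = No


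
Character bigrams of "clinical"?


Word: "clinical" (length 8)
Number of bigrams = 8 - 2 + 1 = 7
  Position 0: "cl"
  Position 1: "li"
  Position 2: "in"
  Position 3: "ni"
  Position 4: "ic"
  Position 5: "ca"
  Position 6: "al"
Bigrams = "cl", "li", "in", "ni", "ic", "ca", "al"


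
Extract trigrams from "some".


Word: "some" (length 4)
Number of trigrams = 4 - 3 + 1 = 2
  Position 0: "som"
  Position 1: "ome"
Trigrams = "som", "ome"


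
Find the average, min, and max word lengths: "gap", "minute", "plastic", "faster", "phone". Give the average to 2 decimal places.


Lengths: "gap"=3, "minute"=6, "plastic"=7, "faster"=6, "phone"=5
Sum = 27, Count = 5
Average = 27/5 = 5.40
= avg=5.40, min=3, max=7


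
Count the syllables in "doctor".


Word: "doctor"
Syllable breakdown: doc-tor
Counting: 2 parts
= 2 syllables


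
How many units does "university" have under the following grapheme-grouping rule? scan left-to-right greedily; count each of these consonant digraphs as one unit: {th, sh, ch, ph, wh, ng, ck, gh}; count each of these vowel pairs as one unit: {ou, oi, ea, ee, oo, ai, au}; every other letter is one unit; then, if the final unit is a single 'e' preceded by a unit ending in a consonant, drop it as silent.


Word: "university" (10 letters)
Left-to-right scan:
  1. 'u' (letter)
  2. 'n' (letter)
  3. 'i' (letter)
  4. 'v' (letter)
  5. 'e' (letter)
  6. 'r' (letter)
  7. 's' (letter)
  8. 'i' (letter)
  9. 't' (letter)
  10. 'y' (letter)
Units from scan: 10
Sound units = 10 units
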